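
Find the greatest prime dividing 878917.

878917 = 13 · 67609
67609 = 17 · 3977
3977 = 41 · 97
97 is prime.
So 878917 = 13 · 17 · 41 · 97; the largest prime factor is 97.

97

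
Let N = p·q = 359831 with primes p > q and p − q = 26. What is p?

613

Since p = q + 26, we have 359831 = q(q + 26), so q² + 26q − 359831 = 0.
Discriminant: 26² + 4·359831 = 676 + 1439324 = 1440000; √1440000 = 1200.
q = (−26 + 1200)/2 = 587, and p = q + 26 = 613.
Check: 587 · 613 = 359831.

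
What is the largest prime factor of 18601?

18601 = 11 · 1691
1691 = 19 · 89
89 is prime.
So 18601 = 11 · 19 · 89; the largest prime factor is 89.

89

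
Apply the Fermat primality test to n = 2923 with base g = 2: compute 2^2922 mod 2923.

2617

2^1 ≡ 2 (mod 2923)
2^2 ≡ 2^2 = 4 ≡ 4 (mod 2923)
2^4 ≡ 4^2 = 16 ≡ 16 (mod 2923)
2^8 ≡ 16^2 = 256 ≡ 256 (mod 2923)
2^16 ≡ 256^2 = 65536 ≡ 1230 (mod 2923)
2^32 ≡ 1230^2 = 1512900 ≡ 1709 (mod 2923)
2^64 ≡ 1709^2 = 2920681 ≡ 604 (mod 2923)
2^128 ≡ 604^2 = 364816 ≡ 2364 (mod 2923)
2^256 ≡ 2364^2 = 5588496 ≡ 2643 (mod 2923)
2^512 ≡ 2643^2 = 6985449 ≡ 2402 (mod 2923)
2^1024 ≡ 2402^2 = 5769604 ≡ 2525 (mod 2923)
2^2048 ≡ 2525^2 = 6375625 ≡ 562 (mod 2923)
2922 = 2048 + 512 + 256 + 64 + 32 + 8 + 2 in binary powers of 2.
So 2^2922 ≡ 562 · 2402 · 2643 · 604 · 1709 · 256 · 4 ≡ 2617 (mod 2923).
Since 2617 ≠ 1, base 2 is a Fermat witness: 2923 is composite.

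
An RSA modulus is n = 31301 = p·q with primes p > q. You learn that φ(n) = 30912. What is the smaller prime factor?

φ(n) = (p−1)(q−1) = n − (p+q) + 1, so p + q = 31301 − 30912 + 1 = 390.
p and q are the roots of t² − 390t + 31301 = 0.
Discriminant: 390² − 4·31301 = 152100 − 125204 = 26896; √26896 = 164.
q = (390 − 164)/2 = 113, p = (390 + 164)/2 = 277.
Check: 113 · 277 = 31301.

113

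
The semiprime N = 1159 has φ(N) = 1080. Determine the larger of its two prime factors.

61

φ(n) = (p−1)(q−1) = n − (p+q) + 1, so p + q = 1159 − 1080 + 1 = 80.
p and q are the roots of t² − 80t + 1159 = 0.
Discriminant: 80² − 4·1159 = 6400 − 4636 = 1764; √1764 = 42.
q = (80 − 42)/2 = 19, p = (80 + 42)/2 = 61.
Check: 19 · 61 = 1159.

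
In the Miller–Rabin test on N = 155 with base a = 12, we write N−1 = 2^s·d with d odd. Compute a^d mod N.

42

155 − 1 = 154 = 2^1 · 77, so d = 77.
12^1 ≡ 12 (mod 155)
12^2 ≡ 12^2 = 144 ≡ 144 (mod 155)
12^4 ≡ 144^2 = 20736 ≡ 121 (mod 155)
12^8 ≡ 121^2 = 14641 ≡ 71 (mod 155)
12^16 ≡ 71^2 = 5041 ≡ 81 (mod 155)
12^32 ≡ 81^2 = 6561 ≡ 51 (mod 155)
12^64 ≡ 51^2 = 2601 ≡ 121 (mod 155)
77 = 64 + 8 + 4 + 1 in binary powers of 2.
So 12^77 ≡ 121 · 71 · 121 · 12 ≡ 42 (mod 155).
Squaring chain: 42; never reaches −1, so base 12 is a Miller–Rabin witness that 155 is composite.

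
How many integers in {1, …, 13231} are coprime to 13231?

Factor: 13231 = 101 · 131.
φ(13231) = (101−1) · (131−1) = 100 · 130 = 13000.

13000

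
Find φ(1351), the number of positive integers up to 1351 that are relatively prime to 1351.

Factor: 1351 = 7 · 193.
φ(1351) = (7−1) · (193−1) = 6 · 192 = 1152.

1152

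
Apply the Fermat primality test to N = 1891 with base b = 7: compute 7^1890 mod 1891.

1768

7^1 ≡ 7 (mod 1891)
7^2 ≡ 7^2 = 49 ≡ 49 (mod 1891)
7^4 ≡ 49^2 = 2401 ≡ 510 (mod 1891)
7^8 ≡ 510^2 = 260100 ≡ 1033 (mod 1891)
7^16 ≡ 1033^2 = 1067089 ≡ 565 (mod 1891)
7^32 ≡ 565^2 = 319225 ≡ 1537 (mod 1891)
7^64 ≡ 1537^2 = 2362369 ≡ 510 (mod 1891)
7^128 ≡ 510^2 = 260100 ≡ 1033 (mod 1891)
7^256 ≡ 1033^2 = 1067089 ≡ 565 (mod 1891)
7^512 ≡ 565^2 = 319225 ≡ 1537 (mod 1891)
7^1024 ≡ 1537^2 = 2362369 ≡ 510 (mod 1891)
1890 = 1024 + 512 + 256 + 64 + 32 + 2 in binary powers of 2.
So 7^1890 ≡ 510 · 1537 · 565 · 510 · 1537 · 49 ≡ 1768 (mod 1891).
Since 1768 ≠ 1, base 7 is a Fermat witness: 1891 is composite.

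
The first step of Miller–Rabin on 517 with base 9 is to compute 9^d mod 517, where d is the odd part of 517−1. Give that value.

517 − 1 = 516 = 2^2 · 129, so d = 129.
9^1 ≡ 9 (mod 517)
9^2 ≡ 9^2 = 81 ≡ 81 (mod 517)
9^4 ≡ 81^2 = 6561 ≡ 357 (mod 517)
9^8 ≡ 357^2 = 127449 ≡ 267 (mod 517)
9^16 ≡ 267^2 = 71289 ≡ 460 (mod 517)
9^32 ≡ 460^2 = 211600 ≡ 147 (mod 517)
9^64 ≡ 147^2 = 21609 ≡ 412 (mod 517)
9^128 ≡ 412^2 = 169744 ≡ 168 (mod 517)
129 = 128 + 1 in binary powers of 2.
So 9^129 ≡ 168 · 9 ≡ 478 (mod 517).
Squaring chain: 478 → 487; never reaches −1, so base 9 is a Miller–Rabin witness that 517 is composite.

478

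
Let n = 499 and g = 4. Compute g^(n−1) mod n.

1

4^1 ≡ 4 (mod 499)
4^2 ≡ 4^2 = 16 ≡ 16 (mod 499)
4^4 ≡ 16^2 = 256 ≡ 256 (mod 499)
4^8 ≡ 256^2 = 65536 ≡ 167 (mod 499)
4^16 ≡ 167^2 = 27889 ≡ 444 (mod 499)
4^32 ≡ 444^2 = 197136 ≡ 31 (mod 499)
4^64 ≡ 31^2 = 961 ≡ 462 (mod 499)
4^128 ≡ 462^2 = 213444 ≡ 371 (mod 499)
4^256 ≡ 371^2 = 137641 ≡ 416 (mod 499)
498 = 256 + 128 + 64 + 32 + 16 + 2 in binary powers of 2.
So 4^498 ≡ 416 · 371 · 462 · 31 · 444 · 16 ≡ 1 (mod 499).
Since the result is 1, base 4 gives no evidence that 499 is composite.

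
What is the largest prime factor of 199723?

199723 = 29 · 6887
6887 = 71 · 97
97 is prime.
So 199723 = 29 · 71 · 97; the largest prime factor is 97.

97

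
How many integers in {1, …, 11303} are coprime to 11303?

Factor: 11303 = 89 · 127.
φ(11303) = (89−1) · (127−1) = 88 · 126 = 11088.

11088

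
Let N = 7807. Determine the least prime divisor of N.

7807 is odd.
Digit sum 22, not divisible by 3.
Ends in 7: not divisible by 5.
7: 7807 = 7·1115 + 2
11: 7807 = 11·709 + 8
13: 7807 = 13·600 + 7
17: 7807 = 17·459 + 4
19: 7807 = 19·410 + 17
23: 7807 = 23·339 + 10
29: 7807 = 29·269 + 6
31: 7807 = 31·251 + 26
37: 7807 = 37·211

37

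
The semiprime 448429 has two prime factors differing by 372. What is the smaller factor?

Since p = q + 372, we have 448429 = q(q + 372), so q² + 372q − 448429 = 0.
Discriminant: 372² + 4·448429 = 138384 + 1793716 = 1932100; √1932100 = 1390.
q = (−372 + 1390)/2 = 509, and p = q + 372 = 881.
Check: 509 · 881 = 448429.

509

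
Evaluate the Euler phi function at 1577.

Factor: 1577 = 19 · 83.
φ(1577) = (19−1) · (83−1) = 18 · 82 = 1476.

1476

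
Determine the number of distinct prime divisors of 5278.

4

5278 = 2 · 2639
2639 = 7 · 377
377 = 13 · 29
5278 = 2 · 7 · 13 · 29, which has 4 distinct prime factors.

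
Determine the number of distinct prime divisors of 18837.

4

18837 = 3^2 · 2093
2093 = 7 · 299
299 = 13 · 23
18837 = 3^2 · 7 · 13 · 23, which has 4 distinct prime factors.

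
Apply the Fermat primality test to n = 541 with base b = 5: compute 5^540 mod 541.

1

5^1 ≡ 5 (mod 541)
5^2 ≡ 5^2 = 25 ≡ 25 (mod 541)
5^4 ≡ 25^2 = 625 ≡ 84 (mod 541)
5^8 ≡ 84^2 = 7056 ≡ 23 (mod 541)
5^16 ≡ 23^2 = 529 ≡ 529 (mod 541)
5^32 ≡ 529^2 = 279841 ≡ 144 (mod 541)
5^64 ≡ 144^2 = 20736 ≡ 178 (mod 541)
5^128 ≡ 178^2 = 31684 ≡ 306 (mod 541)
5^256 ≡ 306^2 = 93636 ≡ 43 (mod 541)
5^512 ≡ 43^2 = 1849 ≡ 226 (mod 541)
540 = 512 + 16 + 8 + 4 in binary powers of 2.
So 5^540 ≡ 226 · 529 · 23 · 84 ≡ 1 (mod 541).
Since the result is 1, base 5 gives no evidence that 541 is composite.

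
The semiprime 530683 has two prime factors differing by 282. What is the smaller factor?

601

Since p = q + 282, we have 530683 = q(q + 282), so q² + 282q − 530683 = 0.
Discriminant: 282² + 4·530683 = 79524 + 2122732 = 2202256; √2202256 = 1484.
q = (−282 + 1484)/2 = 601, and p = q + 282 = 883.
Check: 601 · 883 = 530683.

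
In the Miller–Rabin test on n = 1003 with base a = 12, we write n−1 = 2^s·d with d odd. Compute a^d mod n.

1003 − 1 = 1002 = 2^1 · 501, so d = 501.
12^1 ≡ 12 (mod 1003)
12^2 ≡ 12^2 = 144 ≡ 144 (mod 1003)
12^4 ≡ 144^2 = 20736 ≡ 676 (mod 1003)
12^8 ≡ 676^2 = 456976 ≡ 611 (mod 1003)
12^16 ≡ 611^2 = 373321 ≡ 205 (mod 1003)
12^32 ≡ 205^2 = 42025 ≡ 902 (mod 1003)
12^64 ≡ 902^2 = 813604 ≡ 171 (mod 1003)
12^128 ≡ 171^2 = 29241 ≡ 154 (mod 1003)
12^256 ≡ 154^2 = 23716 ≡ 647 (mod 1003)
501 = 256 + 128 + 64 + 32 + 16 + 4 + 1 in binary powers of 2.
So 12^501 ≡ 647 · 154 · 171 · 902 · 205 · 676 · 12 ≡ 139 (mod 1003).
Squaring chain: 139; never reaches −1, so base 12 is a Miller–Rabin witness that 1003 is composite.

139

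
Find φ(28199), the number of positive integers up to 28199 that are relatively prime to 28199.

Factor: 28199 = 163 · 173.
φ(28199) = (163−1) · (173−1) = 162 · 172 = 27864.

27864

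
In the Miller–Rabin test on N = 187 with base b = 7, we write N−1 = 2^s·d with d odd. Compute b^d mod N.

187 − 1 = 186 = 2^1 · 93, so d = 93.
7^1 ≡ 7 (mod 187)
7^2 ≡ 7^2 = 49 ≡ 49 (mod 187)
7^4 ≡ 49^2 = 2401 ≡ 157 (mod 187)
7^8 ≡ 157^2 = 24649 ≡ 152 (mod 187)
7^16 ≡ 152^2 = 23104 ≡ 103 (mod 187)
7^32 ≡ 103^2 = 10609 ≡ 137 (mod 187)
7^64 ≡ 137^2 = 18769 ≡ 69 (mod 187)
93 = 64 + 16 + 8 + 4 + 1 in binary powers of 2.
So 7^93 ≡ 69 · 103 · 152 · 157 · 7 ≡ 57 (mod 187).
Squaring chain: 57; never reaches −1, so base 7 is a Miller–Rabin witness that 187 is composite.

57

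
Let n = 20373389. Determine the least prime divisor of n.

20373389 is odd.
Digit sum 35, not divisible by 3.
Ends in 9: not divisible by 5.
7: 20373389 = 7·2910484 + 1
11: 20373389 = 11·1852126 + 3
13: 20373389 = 13·1567183 + 10
17: 20373389 = 17·1198434 + 11
19: 20373389 = 19·1072283 + 12
23: 20373389 = 23·885799 + 12
29: 20373389 = 29·702530 + 19
31: 20373389 = 31·657206 + 3
37: 20373389 = 37·550632 + 5
41: 20373389 = 41·496911 + 38
43: 20373389 = 43·473799 + 32
47: 20373389 = 47·433476 + 17
53: 20373389 = 53·384403 + 30
59: 20373389 = 59·345311 + 40
61: 20373389 = 61·333989 + 60
67: 20373389 = 67·304080 + 29
71: 20373389 = 71·286949 + 10
73: 20373389 = 73·279087 + 38
79: 20373389 = 79·257891

79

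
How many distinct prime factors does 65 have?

65 = 5 · 13
65 = 5 · 13, which has 2 distinct prime factors.

2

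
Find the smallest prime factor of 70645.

70645 is odd.
Digit sum 22, not divisible by 3.
Ends in 5: divisible by 5.

5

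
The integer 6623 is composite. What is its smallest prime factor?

37

6623 is odd.
Digit sum 17, not divisible by 3.
Ends in 3: not divisible by 5.
7: 6623 = 7·946 + 1
11: 6623 = 11·602 + 1
13: 6623 = 13·509 + 6
17: 6623 = 17·389 + 10
19: 6623 = 19·348 + 11
23: 6623 = 23·287 + 22
29: 6623 = 29·228 + 11
31: 6623 = 31·213 + 20
37: 6623 = 37·179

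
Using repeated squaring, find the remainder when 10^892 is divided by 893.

10^1 ≡ 10 (mod 893)
10^2 ≡ 10^2 = 100 ≡ 100 (mod 893)
10^4 ≡ 100^2 = 10000 ≡ 177 (mod 893)
10^8 ≡ 177^2 = 31329 ≡ 74 (mod 893)
10^16 ≡ 74^2 = 5476 ≡ 118 (mod 893)
10^32 ≡ 118^2 = 13924 ≡ 529 (mod 893)
10^64 ≡ 529^2 = 279841 ≡ 332 (mod 893)
10^128 ≡ 332^2 = 110224 ≡ 385 (mod 893)
10^256 ≡ 385^2 = 148225 ≡ 880 (mod 893)
10^512 ≡ 880^2 = 774400 ≡ 169 (mod 893)
892 = 512 + 256 + 64 + 32 + 16 + 8 + 4 in binary powers of 2.
So 10^892 ≡ 169 · 880 · 332 · 529 · 118 · 74 · 177 ≡ 332 (mod 893).
Since 332 ≠ 1, base 10 is a Fermat witness: 893 is composite.

332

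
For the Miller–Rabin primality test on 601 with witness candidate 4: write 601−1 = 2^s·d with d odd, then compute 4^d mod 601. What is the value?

601 − 1 = 600 = 2^3 · 75, so d = 75.
4^1 ≡ 4 (mod 601)
4^2 ≡ 4^2 = 16 ≡ 16 (mod 601)
4^4 ≡ 16^2 = 256 ≡ 256 (mod 601)
4^8 ≡ 256^2 = 65536 ≡ 27 (mod 601)
4^16 ≡ 27^2 = 729 ≡ 128 (mod 601)
4^32 ≡ 128^2 = 16384 ≡ 157 (mod 601)
4^64 ≡ 157^2 = 24649 ≡ 8 (mod 601)
75 = 64 + 8 + 2 + 1 in binary powers of 2.
So 4^75 ≡ 8 · 27 · 16 · 4 ≡ 1 (mod 601).
Since 4^d ≡ 1 (mod 601), base 4 does not prove 601 composite.

1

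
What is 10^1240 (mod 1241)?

220

10^1 ≡ 10 (mod 1241)
10^2 ≡ 10^2 = 100 ≡ 100 (mod 1241)
10^4 ≡ 100^2 = 10000 ≡ 72 (mod 1241)
10^8 ≡ 72^2 = 5184 ≡ 220 (mod 1241)
10^16 ≡ 220^2 = 48400 ≡ 1 (mod 1241)
10^32 ≡ 1^2 = 1 ≡ 1 (mod 1241)
10^64 ≡ 1^2 = 1 ≡ 1 (mod 1241)
10^128 ≡ 1^2 = 1 ≡ 1 (mod 1241)
10^256 ≡ 1^2 = 1 ≡ 1 (mod 1241)
10^512 ≡ 1^2 = 1 ≡ 1 (mod 1241)
10^1024 ≡ 1^2 = 1 ≡ 1 (mod 1241)
1240 = 1024 + 128 + 64 + 16 + 8 in binary powers of 2.
So 10^1240 ≡ 1 · 1 · 1 · 1 · 220 ≡ 220 (mod 1241).
Since 220 ≠ 1, base 10 is a Fermat witness: 1241 is composite.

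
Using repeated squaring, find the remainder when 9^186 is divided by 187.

64

9^1 ≡ 9 (mod 187)
9^2 ≡ 9^2 = 81 ≡ 81 (mod 187)
9^4 ≡ 81^2 = 6561 ≡ 16 (mod 187)
9^8 ≡ 16^2 = 256 ≡ 69 (mod 187)
9^16 ≡ 69^2 = 4761 ≡ 86 (mod 187)
9^32 ≡ 86^2 = 7396 ≡ 103 (mod 187)
9^64 ≡ 103^2 = 10609 ≡ 137 (mod 187)
9^128 ≡ 137^2 = 18769 ≡ 69 (mod 187)
186 = 128 + 32 + 16 + 8 + 2 in binary powers of 2.
So 9^186 ≡ 69 · 103 · 86 · 69 · 81 ≡ 64 (mod 187).
Since 64 ≠ 1, base 9 is a Fermat witness: 187 is composite.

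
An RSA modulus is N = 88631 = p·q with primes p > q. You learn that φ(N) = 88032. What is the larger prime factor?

φ(n) = (p−1)(q−1) = n − (p+q) + 1, so p + q = 88631 − 88032 + 1 = 600.
p and q are the roots of t² − 600t + 88631 = 0.
Discriminant: 600² − 4·88631 = 360000 − 354524 = 5476; √5476 = 74.
q = (600 − 74)/2 = 263, p = (600 + 74)/2 = 337.
Check: 263 · 337 = 88631.

337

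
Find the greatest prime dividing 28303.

83

28303 = 11 · 2573
2573 = 31 · 83
83 is prime.
So 28303 = 11 · 31 · 83; the largest prime factor is 83.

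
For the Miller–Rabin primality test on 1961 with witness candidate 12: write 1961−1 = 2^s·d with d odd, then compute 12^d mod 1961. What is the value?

1217

1961 − 1 = 1960 = 2^3 · 245, so d = 245.
12^1 ≡ 12 (mod 1961)
12^2 ≡ 12^2 = 144 ≡ 144 (mod 1961)
12^4 ≡ 144^2 = 20736 ≡ 1126 (mod 1961)
12^8 ≡ 1126^2 = 1267876 ≡ 1070 (mod 1961)
12^16 ≡ 1070^2 = 1144900 ≡ 1637 (mod 1961)
12^32 ≡ 1637^2 = 2679769 ≡ 1043 (mod 1961)
12^64 ≡ 1043^2 = 1087849 ≡ 1455 (mod 1961)
12^128 ≡ 1455^2 = 2117025 ≡ 1106 (mod 1961)
245 = 128 + 64 + 32 + 16 + 4 + 1 in binary powers of 2.
So 12^245 ≡ 1106 · 1455 · 1043 · 1637 · 1126 · 12 ≡ 1217 (mod 1961).
Squaring chain: 1217 → 534 → 811; never reaches −1, so base 12 is a Miller–Rabin witness that 1961 is composite.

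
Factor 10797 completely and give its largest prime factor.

61

10797 = 3 · 3599
3599 = 59 · 61
61 is prime.
So 10797 = 3 · 59 · 61; the largest prime factor is 61.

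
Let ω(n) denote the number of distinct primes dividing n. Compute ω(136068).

136068 = 2^2 · 34017
34017 = 3 · 11339
11339 = 17 · 667
667 = 23 · 29
136068 = 2^2 · 3 · 17 · 23 · 29, which has 5 distinct prime factors.

5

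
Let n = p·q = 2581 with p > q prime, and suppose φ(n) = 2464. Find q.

29

φ(n) = (p−1)(q−1) = n − (p+q) + 1, so p + q = 2581 − 2464 + 1 = 118.
p and q are the roots of t² − 118t + 2581 = 0.
Discriminant: 118² − 4·2581 = 13924 − 10324 = 3600; √3600 = 60.
q = (118 − 60)/2 = 29, p = (118 + 60)/2 = 89.
Check: 29 · 89 = 2581.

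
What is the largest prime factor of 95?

95 = 5 · 19
19 is prime.
So 95 = 5 · 19; the largest prime factor is 19.

19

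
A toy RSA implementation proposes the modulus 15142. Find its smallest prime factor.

2

15142 is even: 2 divides it.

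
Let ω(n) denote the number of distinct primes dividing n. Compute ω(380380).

380380 = 2^2 · 95095
95095 = 5 · 19019
19019 = 7 · 2717
2717 = 11 · 247
247 = 13 · 19
380380 = 2^2 · 5 · 7 · 11 · 13 · 19, which has 6 distinct prime factors.

6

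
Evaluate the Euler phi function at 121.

110

Factor: 121 = 11^2.
φ(121) = 11^1·(11−1) = 110.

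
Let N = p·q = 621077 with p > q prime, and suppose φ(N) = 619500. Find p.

φ(n) = (p−1)(q−1) = n − (p+q) + 1, so p + q = 621077 − 619500 + 1 = 1578.
p and q are the roots of t² − 1578t + 621077 = 0.
Discriminant: 1578² − 4·621077 = 2490084 − 2484308 = 5776; √5776 = 76.
q = (1578 − 76)/2 = 751, p = (1578 + 76)/2 = 827.
Check: 751 · 827 = 621077.

827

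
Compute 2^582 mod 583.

70

2^1 ≡ 2 (mod 583)
2^2 ≡ 2^2 = 4 ≡ 4 (mod 583)
2^4 ≡ 4^2 = 16 ≡ 16 (mod 583)
2^8 ≡ 16^2 = 256 ≡ 256 (mod 583)
2^16 ≡ 256^2 = 65536 ≡ 240 (mod 583)
2^32 ≡ 240^2 = 57600 ≡ 466 (mod 583)
2^64 ≡ 466^2 = 217156 ≡ 280 (mod 583)
2^128 ≡ 280^2 = 78400 ≡ 278 (mod 583)
2^256 ≡ 278^2 = 77284 ≡ 328 (mod 583)
2^512 ≡ 328^2 = 107584 ≡ 312 (mod 583)
582 = 512 + 64 + 4 + 2 in binary powers of 2.
So 2^582 ≡ 312 · 280 · 16 · 4 ≡ 70 (mod 583).
Since 70 ≠ 1, base 2 is a Fermat witness: 583 is composite.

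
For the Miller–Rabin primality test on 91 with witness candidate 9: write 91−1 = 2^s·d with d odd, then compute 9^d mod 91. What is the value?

1

91 − 1 = 90 = 2^1 · 45, so d = 45.
9^1 ≡ 9 (mod 91)
9^2 ≡ 9^2 = 81 ≡ 81 (mod 91)
9^4 ≡ 81^2 = 6561 ≡ 9 (mod 91)
9^8 ≡ 9^2 = 81 ≡ 81 (mod 91)
9^16 ≡ 81^2 = 6561 ≡ 9 (mod 91)
9^32 ≡ 9^2 = 81 ≡ 81 (mod 91)
45 = 32 + 8 + 4 + 1 in binary powers of 2.
So 9^45 ≡ 81 · 81 · 9 · 9 ≡ 1 (mod 91).
Since 9^d ≡ 1 (mod 91), base 9 does not prove 91 composite.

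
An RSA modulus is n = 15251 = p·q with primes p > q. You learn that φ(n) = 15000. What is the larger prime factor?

φ(n) = (p−1)(q−1) = n − (p+q) + 1, so p + q = 15251 − 15000 + 1 = 252.
p and q are the roots of t² − 252t + 15251 = 0.
Discriminant: 252² − 4·15251 = 63504 − 61004 = 2500; √2500 = 50.
q = (252 − 50)/2 = 101, p = (252 + 50)/2 = 151.
Check: 101 · 151 = 15251.

151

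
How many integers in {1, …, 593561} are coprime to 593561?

Factor: 593561 = 23 · 131 · 197.
φ(593561) = (23−1) · (131−1) · (197−1) = 22 · 130 · 196 = 560560.

560560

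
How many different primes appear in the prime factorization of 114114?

6

114114 = 2 · 57057
57057 = 3 · 19019
19019 = 7 · 2717
2717 = 11 · 247
247 = 13 · 19
114114 = 2 · 3 · 7 · 11 · 13 · 19, which has 6 distinct prime factors.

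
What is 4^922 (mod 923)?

4^1 ≡ 4 (mod 923)
4^2 ≡ 4^2 = 16 ≡ 16 (mod 923)
4^4 ≡ 16^2 = 256 ≡ 256 (mod 923)
4^8 ≡ 256^2 = 65536 ≡ 3 (mod 923)
4^16 ≡ 3^2 = 9 ≡ 9 (mod 923)
4^32 ≡ 9^2 = 81 ≡ 81 (mod 923)
4^64 ≡ 81^2 = 6561 ≡ 100 (mod 923)
4^128 ≡ 100^2 = 10000 ≡ 770 (mod 923)
4^256 ≡ 770^2 = 592900 ≡ 334 (mod 923)
4^512 ≡ 334^2 = 111556 ≡ 796 (mod 923)
922 = 512 + 256 + 128 + 16 + 8 + 2 in binary powers of 2.
So 4^922 ≡ 796 · 334 · 770 · 9 · 3 · 16 ≡ 555 (mod 923).
Since 555 ≠ 1, base 4 is a Fermat witness: 923 is composite.

555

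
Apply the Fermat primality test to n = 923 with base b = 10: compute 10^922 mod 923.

10^1 ≡ 10 (mod 923)
10^2 ≡ 10^2 = 100 ≡ 100 (mod 923)
10^4 ≡ 100^2 = 10000 ≡ 770 (mod 923)
10^8 ≡ 770^2 = 592900 ≡ 334 (mod 923)
10^16 ≡ 334^2 = 111556 ≡ 796 (mod 923)
10^32 ≡ 796^2 = 633616 ≡ 438 (mod 923)
10^64 ≡ 438^2 = 191844 ≡ 783 (mod 923)
10^128 ≡ 783^2 = 613089 ≡ 217 (mod 923)
10^256 ≡ 217^2 = 47089 ≡ 16 (mod 923)
10^512 ≡ 16^2 = 256 ≡ 256 (mod 923)
922 = 512 + 256 + 128 + 16 + 8 + 2 in binary powers of 2.
So 10^922 ≡ 256 · 16 · 217 · 796 · 334 · 100 ≡ 302 (mod 923).
Since 302 ≠ 1, base 10 is a Fermat witness: 923 is composite.

302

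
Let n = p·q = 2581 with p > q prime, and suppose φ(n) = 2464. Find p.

φ(n) = (p−1)(q−1) = n − (p+q) + 1, so p + q = 2581 − 2464 + 1 = 118.
p and q are the roots of t² − 118t + 2581 = 0.
Discriminant: 118² − 4·2581 = 13924 − 10324 = 3600; √3600 = 60.
q = (118 − 60)/2 = 29, p = (118 + 60)/2 = 89.
Check: 29 · 89 = 2581.

89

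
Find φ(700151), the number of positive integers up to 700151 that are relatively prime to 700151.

Factor: 700151 = 37 · 127 · 149.
φ(700151) = (37−1) · (127−1) · (149−1) = 36 · 126 · 148 = 671328.

671328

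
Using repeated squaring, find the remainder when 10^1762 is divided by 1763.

10^1 ≡ 10 (mod 1763)
10^2 ≡ 10^2 = 100 ≡ 100 (mod 1763)
10^4 ≡ 100^2 = 10000 ≡ 1185 (mod 1763)
10^8 ≡ 1185^2 = 1404225 ≡ 877 (mod 1763)
10^16 ≡ 877^2 = 769129 ≡ 461 (mod 1763)
10^32 ≡ 461^2 = 212521 ≡ 961 (mod 1763)
10^64 ≡ 961^2 = 923521 ≡ 1472 (mod 1763)
10^128 ≡ 1472^2 = 2166784 ≡ 57 (mod 1763)
10^256 ≡ 57^2 = 3249 ≡ 1486 (mod 1763)
10^512 ≡ 1486^2 = 2208196 ≡ 920 (mod 1763)
10^1024 ≡ 920^2 = 846400 ≡ 160 (mod 1763)
1762 = 1024 + 512 + 128 + 64 + 32 + 2 in binary powers of 2.
So 10^1762 ≡ 160 · 920 · 57 · 1472 · 961 · 100 ≡ 1330 (mod 1763).
Since 1330 ≠ 1, base 10 is a Fermat witness: 1763 is composite.

1330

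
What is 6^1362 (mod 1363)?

397

6^1 ≡ 6 (mod 1363)
6^2 ≡ 6^2 = 36 ≡ 36 (mod 1363)
6^4 ≡ 36^2 = 1296 ≡ 1296 (mod 1363)
6^8 ≡ 1296^2 = 1679616 ≡ 400 (mod 1363)
6^16 ≡ 400^2 = 160000 ≡ 529 (mod 1363)
6^32 ≡ 529^2 = 279841 ≡ 426 (mod 1363)
6^64 ≡ 426^2 = 181476 ≡ 197 (mod 1363)
6^128 ≡ 197^2 = 38809 ≡ 645 (mod 1363)
6^256 ≡ 645^2 = 416025 ≡ 310 (mod 1363)
6^512 ≡ 310^2 = 96100 ≡ 690 (mod 1363)
6^1024 ≡ 690^2 = 476100 ≡ 413 (mod 1363)
1362 = 1024 + 256 + 64 + 16 + 2 in binary powers of 2.
So 6^1362 ≡ 413 · 310 · 197 · 529 · 36 ≡ 397 (mod 1363).
Since 397 ≠ 1, base 6 is a Fermat witness: 1363 is composite.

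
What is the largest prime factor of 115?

23

115 = 5 · 23
23 is prime.
So 115 = 5 · 23; the largest prime factor is 23.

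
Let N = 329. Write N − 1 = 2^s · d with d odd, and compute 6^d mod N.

244

329 − 1 = 328 = 2^3 · 41, so d = 41.
6^1 ≡ 6 (mod 329)
6^2 ≡ 6^2 = 36 ≡ 36 (mod 329)
6^4 ≡ 36^2 = 1296 ≡ 309 (mod 329)
6^8 ≡ 309^2 = 95481 ≡ 71 (mod 329)
6^16 ≡ 71^2 = 5041 ≡ 106 (mod 329)
6^32 ≡ 106^2 = 11236 ≡ 50 (mod 329)
41 = 32 + 8 + 1 in binary powers of 2.
So 6^41 ≡ 50 · 71 · 6 ≡ 244 (mod 329).
Squaring chain: 244 → 316 → 169; never reaches −1, so base 6 is a Miller–Rabin witness that 329 is composite.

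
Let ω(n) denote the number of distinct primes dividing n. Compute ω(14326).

14326 = 2 · 7163
7163 = 13 · 551
551 = 19 · 29
14326 = 2 · 13 · 19 · 29, which has 4 distinct prime factors.

4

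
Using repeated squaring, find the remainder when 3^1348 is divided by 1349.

682

3^1 ≡ 3 (mod 1349)
3^2 ≡ 3^2 = 9 ≡ 9 (mod 1349)
3^4 ≡ 9^2 = 81 ≡ 81 (mod 1349)
3^8 ≡ 81^2 = 6561 ≡ 1165 (mod 1349)
3^16 ≡ 1165^2 = 1357225 ≡ 131 (mod 1349)
3^32 ≡ 131^2 = 17161 ≡ 973 (mod 1349)
3^64 ≡ 973^2 = 946729 ≡ 1080 (mod 1349)
3^128 ≡ 1080^2 = 1166400 ≡ 864 (mod 1349)
3^256 ≡ 864^2 = 746496 ≡ 499 (mod 1349)
3^512 ≡ 499^2 = 249001 ≡ 785 (mod 1349)
3^1024 ≡ 785^2 = 616225 ≡ 1081 (mod 1349)
1348 = 1024 + 256 + 64 + 4 in binary powers of 2.
So 3^1348 ≡ 1081 · 499 · 1080 · 81 ≡ 682 (mod 1349).
Since 682 ≠ 1, base 3 is a Fermat witness: 1349 is composite.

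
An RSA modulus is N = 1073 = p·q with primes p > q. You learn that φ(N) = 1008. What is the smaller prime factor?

φ(n) = (p−1)(q−1) = n − (p+q) + 1, so p + q = 1073 − 1008 + 1 = 66.
p and q are the roots of t² − 66t + 1073 = 0.
Discriminant: 66² − 4·1073 = 4356 − 4292 = 64; √64 = 8.
q = (66 − 8)/2 = 29, p = (66 + 8)/2 = 37.
Check: 29 · 37 = 1073.

29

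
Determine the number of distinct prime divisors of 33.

2

33 = 3 · 11
33 = 3 · 11, which has 2 distinct prime factors.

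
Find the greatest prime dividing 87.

87 = 3 · 29
29 is prime.
So 87 = 3 · 29; the largest prime factor is 29.

29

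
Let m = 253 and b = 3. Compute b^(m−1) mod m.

3^1 ≡ 3 (mod 253)
3^2 ≡ 3^2 = 9 ≡ 9 (mod 253)
3^4 ≡ 9^2 = 81 ≡ 81 (mod 253)
3^8 ≡ 81^2 = 6561 ≡ 236 (mod 253)
3^16 ≡ 236^2 = 55696 ≡ 36 (mod 253)
3^32 ≡ 36^2 = 1296 ≡ 31 (mod 253)
3^64 ≡ 31^2 = 961 ≡ 202 (mod 253)
3^128 ≡ 202^2 = 40804 ≡ 71 (mod 253)
252 = 128 + 64 + 32 + 16 + 8 + 4 in binary powers of 2.
So 3^252 ≡ 71 · 202 · 31 · 36 · 236 · 81 ≡ 31 (mod 253).
Since 31 ≠ 1, base 3 is a Fermat witness: 253 is composite.

31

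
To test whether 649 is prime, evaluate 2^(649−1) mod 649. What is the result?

80

2^1 ≡ 2 (mod 649)
2^2 ≡ 2^2 = 4 ≡ 4 (mod 649)
2^4 ≡ 4^2 = 16 ≡ 16 (mod 649)
2^8 ≡ 16^2 = 256 ≡ 256 (mod 649)
2^16 ≡ 256^2 = 65536 ≡ 636 (mod 649)
2^32 ≡ 636^2 = 404496 ≡ 169 (mod 649)
2^64 ≡ 169^2 = 28561 ≡ 5 (mod 649)
2^128 ≡ 5^2 = 25 ≡ 25 (mod 649)
2^256 ≡ 25^2 = 625 ≡ 625 (mod 649)
2^512 ≡ 625^2 = 390625 ≡ 576 (mod 649)
648 = 512 + 128 + 8 in binary powers of 2.
So 2^648 ≡ 576 · 25 · 256 ≡ 80 (mod 649).
Since 80 ≠ 1, base 2 is a Fermat witness: 649 is composite.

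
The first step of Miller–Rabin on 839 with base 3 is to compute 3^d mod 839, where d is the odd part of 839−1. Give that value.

1

839 − 1 = 838 = 2^1 · 419, so d = 419.
3^1 ≡ 3 (mod 839)
3^2 ≡ 3^2 = 9 ≡ 9 (mod 839)
3^4 ≡ 9^2 = 81 ≡ 81 (mod 839)
3^8 ≡ 81^2 = 6561 ≡ 688 (mod 839)
3^16 ≡ 688^2 = 473344 ≡ 148 (mod 839)
3^32 ≡ 148^2 = 21904 ≡ 90 (mod 839)
3^64 ≡ 90^2 = 8100 ≡ 549 (mod 839)
3^128 ≡ 549^2 = 301401 ≡ 200 (mod 839)
3^256 ≡ 200^2 = 40000 ≡ 567 (mod 839)
419 = 256 + 128 + 32 + 2 + 1 in binary powers of 2.
So 3^419 ≡ 567 · 200 · 90 · 9 · 3 ≡ 1 (mod 839).
Since 3^d ≡ 1 (mod 839), base 3 does not prove 839 composite.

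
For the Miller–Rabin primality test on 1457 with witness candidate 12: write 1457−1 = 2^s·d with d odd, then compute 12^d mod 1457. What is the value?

756

1457 − 1 = 1456 = 2^4 · 91, so d = 91.
12^1 ≡ 12 (mod 1457)
12^2 ≡ 12^2 = 144 ≡ 144 (mod 1457)
12^4 ≡ 144^2 = 20736 ≡ 338 (mod 1457)
12^8 ≡ 338^2 = 114244 ≡ 598 (mod 1457)
12^16 ≡ 598^2 = 357604 ≡ 639 (mod 1457)
12^32 ≡ 639^2 = 408321 ≡ 361 (mod 1457)
12^64 ≡ 361^2 = 130321 ≡ 648 (mod 1457)
91 = 64 + 16 + 8 + 2 + 1 in binary powers of 2.
So 12^91 ≡ 648 · 639 · 598 · 144 · 12 ≡ 756 (mod 1457).
Squaring chain: 756 → 392 → 679 → 629; never reaches −1, so base 12 is a Miller–Rabin witness that 1457 is composite.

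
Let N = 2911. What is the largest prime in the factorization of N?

2911 = 41 · 71
71 is prime.
So 2911 = 41 · 71; the largest prime factor is 71.

71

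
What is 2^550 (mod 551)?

2^1 ≡ 2 (mod 551)
2^2 ≡ 2^2 = 4 ≡ 4 (mod 551)
2^4 ≡ 4^2 = 16 ≡ 16 (mod 551)
2^8 ≡ 16^2 = 256 ≡ 256 (mod 551)
2^16 ≡ 256^2 = 65536 ≡ 518 (mod 551)
2^32 ≡ 518^2 = 268324 ≡ 538 (mod 551)
2^64 ≡ 538^2 = 289444 ≡ 169 (mod 551)
2^128 ≡ 169^2 = 28561 ≡ 460 (mod 551)
2^256 ≡ 460^2 = 211600 ≡ 16 (mod 551)
2^512 ≡ 16^2 = 256 ≡ 256 (mod 551)
550 = 512 + 32 + 4 + 2 in binary powers of 2.
So 2^550 ≡ 256 · 538 · 16 · 4 ≡ 245 (mod 551).
Since 245 ≠ 1, base 2 is a Fermat witness: 551 is composite.

245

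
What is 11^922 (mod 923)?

11^1 ≡ 11 (mod 923)
11^2 ≡ 11^2 = 121 ≡ 121 (mod 923)
11^4 ≡ 121^2 = 14641 ≡ 796 (mod 923)
11^8 ≡ 796^2 = 633616 ≡ 438 (mod 923)
11^16 ≡ 438^2 = 191844 ≡ 783 (mod 923)
11^32 ≡ 783^2 = 613089 ≡ 217 (mod 923)
11^64 ≡ 217^2 = 47089 ≡ 16 (mod 923)
11^128 ≡ 16^2 = 256 ≡ 256 (mod 923)
11^256 ≡ 256^2 = 65536 ≡ 3 (mod 923)
11^512 ≡ 3^2 = 9 ≡ 9 (mod 923)
922 = 512 + 256 + 128 + 16 + 8 + 2 in binary powers of 2.
So 11^922 ≡ 9 · 3 · 256 · 783 · 438 · 121 ≡ 322 (mod 923).
Since 322 ≠ 1, base 11 is a Fermat witness: 923 is composite.

322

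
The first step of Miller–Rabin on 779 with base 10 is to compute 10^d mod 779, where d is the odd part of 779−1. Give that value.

242

779 − 1 = 778 = 2^1 · 389, so d = 389.
10^1 ≡ 10 (mod 779)
10^2 ≡ 10^2 = 100 ≡ 100 (mod 779)
10^4 ≡ 100^2 = 10000 ≡ 652 (mod 779)
10^8 ≡ 652^2 = 425104 ≡ 549 (mod 779)
10^16 ≡ 549^2 = 301401 ≡ 707 (mod 779)
10^32 ≡ 707^2 = 499849 ≡ 510 (mod 779)
10^64 ≡ 510^2 = 260100 ≡ 693 (mod 779)
10^128 ≡ 693^2 = 480249 ≡ 385 (mod 779)
10^256 ≡ 385^2 = 148225 ≡ 215 (mod 779)
389 = 256 + 128 + 4 + 1 in binary powers of 2.
So 10^389 ≡ 215 · 385 · 652 · 10 ≡ 242 (mod 779).
Squaring chain: 242; never reaches −1, so base 10 is a Miller–Rabin witness that 779 is composite.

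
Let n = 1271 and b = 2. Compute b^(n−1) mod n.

2^1 ≡ 2 (mod 1271)
2^2 ≡ 2^2 = 4 ≡ 4 (mod 1271)
2^4 ≡ 4^2 = 16 ≡ 16 (mod 1271)
2^8 ≡ 16^2 = 256 ≡ 256 (mod 1271)
2^16 ≡ 256^2 = 65536 ≡ 715 (mod 1271)
2^32 ≡ 715^2 = 511225 ≡ 283 (mod 1271)
2^64 ≡ 283^2 = 80089 ≡ 16 (mod 1271)
2^128 ≡ 16^2 = 256 ≡ 256 (mod 1271)
2^256 ≡ 256^2 = 65536 ≡ 715 (mod 1271)
2^512 ≡ 715^2 = 511225 ≡ 283 (mod 1271)
2^1024 ≡ 283^2 = 80089 ≡ 16 (mod 1271)
1270 = 1024 + 128 + 64 + 32 + 16 + 4 + 2 in binary powers of 2.
So 2^1270 ≡ 16 · 256 · 16 · 283 · 715 · 16 · 4 ≡ 1024 (mod 1271).
Since 1024 ≠ 1, base 2 is a Fermat witness: 1271 is composite.

1024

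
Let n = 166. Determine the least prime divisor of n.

166 is even: 2 divides it.

2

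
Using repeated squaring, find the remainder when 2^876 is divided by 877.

1

2^1 ≡ 2 (mod 877)
2^2 ≡ 2^2 = 4 ≡ 4 (mod 877)
2^4 ≡ 4^2 = 16 ≡ 16 (mod 877)
2^8 ≡ 16^2 = 256 ≡ 256 (mod 877)
2^16 ≡ 256^2 = 65536 ≡ 638 (mod 877)
2^32 ≡ 638^2 = 407044 ≡ 116 (mod 877)
2^64 ≡ 116^2 = 13456 ≡ 301 (mod 877)
2^128 ≡ 301^2 = 90601 ≡ 270 (mod 877)
2^256 ≡ 270^2 = 72900 ≡ 109 (mod 877)
2^512 ≡ 109^2 = 11881 ≡ 480 (mod 877)
876 = 512 + 256 + 64 + 32 + 8 + 4 in binary powers of 2.
So 2^876 ≡ 480 · 109 · 301 · 116 · 256 · 16 ≡ 1 (mod 877).
Since the result is 1, base 2 gives no evidence that 877 is composite.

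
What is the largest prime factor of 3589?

3589 = 37 · 97
97 is prime.
So 3589 = 37 · 97; the largest prime factor is 97.

97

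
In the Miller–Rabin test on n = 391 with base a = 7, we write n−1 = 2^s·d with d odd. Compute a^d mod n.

391 − 1 = 390 = 2^1 · 195, so d = 195.
7^1 ≡ 7 (mod 391)
7^2 ≡ 7^2 = 49 ≡ 49 (mod 391)
7^4 ≡ 49^2 = 2401 ≡ 55 (mod 391)
7^8 ≡ 55^2 = 3025 ≡ 288 (mod 391)
7^16 ≡ 288^2 = 82944 ≡ 52 (mod 391)
7^32 ≡ 52^2 = 2704 ≡ 358 (mod 391)
7^64 ≡ 358^2 = 128164 ≡ 307 (mod 391)
7^128 ≡ 307^2 = 94249 ≡ 18 (mod 391)
195 = 128 + 64 + 2 + 1 in binary powers of 2.
So 7^195 ≡ 18 · 307 · 49 · 7 ≡ 241 (mod 391).
Squaring chain: 241; never reaches −1, so base 7 is a Miller–Rabin witness that 391 is composite.

241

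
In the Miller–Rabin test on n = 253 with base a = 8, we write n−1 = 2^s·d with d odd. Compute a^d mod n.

50

253 − 1 = 252 = 2^2 · 63, so d = 63.
8^1 ≡ 8 (mod 253)
8^2 ≡ 8^2 = 64 ≡ 64 (mod 253)
8^4 ≡ 64^2 = 4096 ≡ 48 (mod 253)
8^8 ≡ 48^2 = 2304 ≡ 27 (mod 253)
8^16 ≡ 27^2 = 729 ≡ 223 (mod 253)
8^32 ≡ 223^2 = 49729 ≡ 141 (mod 253)
63 = 32 + 16 + 8 + 4 + 2 + 1 in binary powers of 2.
So 8^63 ≡ 141 · 223 · 27 · 48 · 64 · 8 ≡ 50 (mod 253).
Squaring chain: 50 → 223; never reaches −1, so base 8 is a Miller–Rabin witness that 253 is composite.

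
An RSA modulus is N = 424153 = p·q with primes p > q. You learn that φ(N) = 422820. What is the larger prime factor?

811

φ(n) = (p−1)(q−1) = n − (p+q) + 1, so p + q = 424153 − 422820 + 1 = 1334.
p and q are the roots of t² − 1334t + 424153 = 0.
Discriminant: 1334² − 4·424153 = 1779556 − 1696612 = 82944; √82944 = 288.
q = (1334 − 288)/2 = 523, p = (1334 + 288)/2 = 811.
Check: 523 · 811 = 424153.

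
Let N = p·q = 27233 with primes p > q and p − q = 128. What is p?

241

Since p = q + 128, we have 27233 = q(q + 128), so q² + 128q − 27233 = 0.
Discriminant: 128² + 4·27233 = 16384 + 108932 = 125316; √125316 = 354.
q = (−128 + 354)/2 = 113, and p = q + 128 = 241.
Check: 113 · 241 = 27233.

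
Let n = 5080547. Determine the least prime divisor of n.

5080547 is odd.
Digit sum 29, not divisible by 3.
Ends in 7: not divisible by 5.
7: 5080547 = 7·725792 + 3
11: 5080547 = 11·461867 + 10
13: 5080547 = 13·390811 + 4
17: 5080547 = 17·298855 + 12
19: 5080547 = 19·267397 + 4
23: 5080547 = 23·220893 + 8
29: 5080547 = 29·175191 + 8
31: 5080547 = 31·163888 + 19
37: 5080547 = 37·137312 + 3
41: 5080547 = 41·123915 + 32
43: 5080547 = 43·118152 + 11
47: 5080547 = 47·108096 + 35
53: 5080547 = 53·95859 + 20
59: 5080547 = 59·86110 + 57
61: 5080547 = 61·83287 + 40
67: 5080547 = 67·75829 + 4
71: 5080547 = 71·71557

71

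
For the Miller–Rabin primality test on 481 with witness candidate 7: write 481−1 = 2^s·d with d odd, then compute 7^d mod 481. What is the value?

174

481 − 1 = 480 = 2^5 · 15, so d = 15.
7^1 ≡ 7 (mod 481)
7^2 ≡ 7^2 = 49 ≡ 49 (mod 481)
7^4 ≡ 49^2 = 2401 ≡ 477 (mod 481)
7^8 ≡ 477^2 = 227529 ≡ 16 (mod 481)
15 = 8 + 4 + 2 + 1 in binary powers of 2.
So 7^15 ≡ 16 · 477 · 49 · 7 ≡ 174 (mod 481).
Squaring chain: 174 → 454 → 248 → 417 → 248; never reaches −1, so base 7 is a Miller–Rabin witness that 481 is composite.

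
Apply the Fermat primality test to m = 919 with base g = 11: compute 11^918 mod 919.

11^1 ≡ 11 (mod 919)
11^2 ≡ 11^2 = 121 ≡ 121 (mod 919)
11^4 ≡ 121^2 = 14641 ≡ 856 (mod 919)
11^8 ≡ 856^2 = 732736 ≡ 293 (mod 919)
11^16 ≡ 293^2 = 85849 ≡ 382 (mod 919)
11^32 ≡ 382^2 = 145924 ≡ 722 (mod 919)
11^64 ≡ 722^2 = 521284 ≡ 211 (mod 919)
11^128 ≡ 211^2 = 44521 ≡ 409 (mod 919)
11^256 ≡ 409^2 = 167281 ≡ 23 (mod 919)
11^512 ≡ 23^2 = 529 ≡ 529 (mod 919)
918 = 512 + 256 + 128 + 16 + 4 + 2 in binary powers of 2.
So 11^918 ≡ 529 · 23 · 409 · 382 · 856 · 121 ≡ 1 (mod 919).
Since the result is 1, base 11 gives no evidence that 919 is composite.

1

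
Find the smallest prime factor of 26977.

26977 is odd.
Digit sum 31, not divisible by 3.
Ends in 7: not divisible by 5.
7: 26977 = 7·3853 + 6
11: 26977 = 11·2452 + 5
13: 26977 = 13·2075 + 2
17: 26977 = 17·1586 + 15
19: 26977 = 19·1419 + 16
23: 26977 = 23·1172 + 21
29: 26977 = 29·930 + 7
31: 26977 = 31·870 + 7
37: 26977 = 37·729 + 4
41: 26977 = 41·657 + 40
43: 26977 = 43·627 + 16
47: 26977 = 47·573 + 46
53: 26977 = 53·509

53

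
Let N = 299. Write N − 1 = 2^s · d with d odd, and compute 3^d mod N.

299 − 1 = 298 = 2^1 · 149, so d = 149.
3^1 ≡ 3 (mod 299)
3^2 ≡ 3^2 = 9 ≡ 9 (mod 299)
3^4 ≡ 9^2 = 81 ≡ 81 (mod 299)
3^8 ≡ 81^2 = 6561 ≡ 282 (mod 299)
3^16 ≡ 282^2 = 79524 ≡ 289 (mod 299)
3^32 ≡ 289^2 = 83521 ≡ 100 (mod 299)
3^64 ≡ 100^2 = 10000 ≡ 133 (mod 299)
3^128 ≡ 133^2 = 17689 ≡ 48 (mod 299)
149 = 128 + 16 + 4 + 1 in binary powers of 2.
So 3^149 ≡ 48 · 289 · 81 · 3 ≡ 269 (mod 299).
Squaring chain: 269; never reaches −1, so base 3 is a Miller–Rabin witness that 299 is composite.

269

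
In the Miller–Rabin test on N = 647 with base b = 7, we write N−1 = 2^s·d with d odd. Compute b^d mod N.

1

647 − 1 = 646 = 2^1 · 323, so d = 323.
7^1 ≡ 7 (mod 647)
7^2 ≡ 7^2 = 49 ≡ 49 (mod 647)
7^4 ≡ 49^2 = 2401 ≡ 460 (mod 647)
7^8 ≡ 460^2 = 211600 ≡ 31 (mod 647)
7^16 ≡ 31^2 = 961 ≡ 314 (mod 647)
7^32 ≡ 314^2 = 98596 ≡ 252 (mod 647)
7^64 ≡ 252^2 = 63504 ≡ 98 (mod 647)
7^128 ≡ 98^2 = 9604 ≡ 546 (mod 647)
7^256 ≡ 546^2 = 298116 ≡ 496 (mod 647)
323 = 256 + 64 + 2 + 1 in binary powers of 2.
So 7^323 ≡ 496 · 98 · 49 · 7 ≡ 1 (mod 647).
Since 7^d ≡ 1 (mod 647), base 7 does not prove 647 composite.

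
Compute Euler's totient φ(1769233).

Factor: 1769233 = 59 · 157 · 191.
φ(1769233) = (59−1) · (157−1) · (191−1) = 58 · 156 · 190 = 1719120.

1719120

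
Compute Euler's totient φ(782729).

Factor: 782729 = 43 · 109 · 167.
φ(782729) = (43−1) · (109−1) · (167−1) = 42 · 108 · 166 = 752976.

752976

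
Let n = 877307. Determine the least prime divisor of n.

37

877307 is odd.
Digit sum 32, not divisible by 3.
Ends in 7: not divisible by 5.
7: 877307 = 7·125329 + 4
11: 877307 = 11·79755 + 2
13: 877307 = 13·67485 + 2
17: 877307 = 17·51606 + 5
19: 877307 = 19·46174 + 1
23: 877307 = 23·38143 + 18
29: 877307 = 29·30251 + 28
31: 877307 = 31·28300 + 7
37: 877307 = 37·23711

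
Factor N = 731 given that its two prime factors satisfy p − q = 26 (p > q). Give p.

Since p = q + 26, we have 731 = q(q + 26), so q² + 26q − 731 = 0.
Discriminant: 26² + 4·731 = 676 + 2924 = 3600; √3600 = 60.
q = (−26 + 60)/2 = 17, and p = q + 26 = 43.
Check: 17 · 43 = 731.

43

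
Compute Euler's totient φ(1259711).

Factor: 1259711 = 61 · 107 · 193.
φ(1259711) = (61−1) · (107−1) · (193−1) = 60 · 106 · 192 = 1221120.

1221120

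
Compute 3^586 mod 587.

3^1 ≡ 3 (mod 587)
3^2 ≡ 3^2 = 9 ≡ 9 (mod 587)
3^4 ≡ 9^2 = 81 ≡ 81 (mod 587)
3^8 ≡ 81^2 = 6561 ≡ 104 (mod 587)
3^16 ≡ 104^2 = 10816 ≡ 250 (mod 587)
3^32 ≡ 250^2 = 62500 ≡ 278 (mod 587)
3^64 ≡ 278^2 = 77284 ≡ 387 (mod 587)
3^128 ≡ 387^2 = 149769 ≡ 84 (mod 587)
3^256 ≡ 84^2 = 7056 ≡ 12 (mod 587)
3^512 ≡ 12^2 = 144 ≡ 144 (mod 587)
586 = 512 + 64 + 8 + 2 in binary powers of 2.
So 3^586 ≡ 144 · 387 · 104 · 9 ≡ 1 (mod 587).
Since the result is 1, base 3 gives no evidence that 587 is composite.

1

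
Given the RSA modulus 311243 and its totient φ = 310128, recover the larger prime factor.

569

φ(n) = (p−1)(q−1) = n − (p+q) + 1, so p + q = 311243 − 310128 + 1 = 1116.
p and q are the roots of t² − 1116t + 311243 = 0.
Discriminant: 1116² − 4·311243 = 1245456 − 1244972 = 484; √484 = 22.
q = (1116 − 22)/2 = 547, p = (1116 + 22)/2 = 569.
Check: 547 · 569 = 311243.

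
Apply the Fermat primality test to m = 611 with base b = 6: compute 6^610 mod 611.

225

6^1 ≡ 6 (mod 611)
6^2 ≡ 6^2 = 36 ≡ 36 (mod 611)
6^4 ≡ 36^2 = 1296 ≡ 74 (mod 611)
6^8 ≡ 74^2 = 5476 ≡ 588 (mod 611)
6^16 ≡ 588^2 = 345744 ≡ 529 (mod 611)
6^32 ≡ 529^2 = 279841 ≡ 3 (mod 611)
6^64 ≡ 3^2 = 9 ≡ 9 (mod 611)
6^128 ≡ 9^2 = 81 ≡ 81 (mod 611)
6^256 ≡ 81^2 = 6561 ≡ 451 (mod 611)
6^512 ≡ 451^2 = 203401 ≡ 549 (mod 611)
610 = 512 + 64 + 32 + 2 in binary powers of 2.
So 6^610 ≡ 549 · 9 · 3 · 36 ≡ 225 (mod 611).
Since 225 ≠ 1, base 6 is a Fermat witness: 611 is composite.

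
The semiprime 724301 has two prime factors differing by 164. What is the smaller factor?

773

Since p = q + 164, we have 724301 = q(q + 164), so q² + 164q − 724301 = 0.
Discriminant: 164² + 4·724301 = 26896 + 2897204 = 2924100; √2924100 = 1710.
q = (−164 + 1710)/2 = 773, and p = q + 164 = 937.
Check: 773 · 937 = 724301.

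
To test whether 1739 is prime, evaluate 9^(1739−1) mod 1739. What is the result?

9^1 ≡ 9 (mod 1739)
9^2 ≡ 9^2 = 81 ≡ 81 (mod 1739)
9^4 ≡ 81^2 = 6561 ≡ 1344 (mod 1739)
9^8 ≡ 1344^2 = 1806336 ≡ 1254 (mod 1739)
9^16 ≡ 1254^2 = 1572516 ≡ 460 (mod 1739)
9^32 ≡ 460^2 = 211600 ≡ 1181 (mod 1739)
9^64 ≡ 1181^2 = 1394761 ≡ 83 (mod 1739)
9^128 ≡ 83^2 = 6889 ≡ 1672 (mod 1739)
9^256 ≡ 1672^2 = 2795584 ≡ 1011 (mod 1739)
9^512 ≡ 1011^2 = 1022121 ≡ 1328 (mod 1739)
9^1024 ≡ 1328^2 = 1763584 ≡ 238 (mod 1739)
1738 = 1024 + 512 + 128 + 64 + 8 + 2 in binary powers of 2.
So 9^1738 ≡ 238 · 1328 · 1672 · 83 · 1254 · 81 ≡ 638 (mod 1739).
Since 638 ≠ 1, base 9 is a Fermat witness: 1739 is composite.

638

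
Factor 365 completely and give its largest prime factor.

365 = 5 · 73
73 is prime.
So 365 = 5 · 73; the largest prime factor is 73.

73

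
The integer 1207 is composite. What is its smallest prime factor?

1207 is odd.
Digit sum 10, not divisible by 3.
Ends in 7: not divisible by 5.
7: 1207 = 7·172 + 3
11: 1207 = 11·109 + 8
13: 1207 = 13·92 + 11
17: 1207 = 17·71

17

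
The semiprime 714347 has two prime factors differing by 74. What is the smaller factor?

Since p = q + 74, we have 714347 = q(q + 74), so q² + 74q − 714347 = 0.
Discriminant: 74² + 4·714347 = 5476 + 2857388 = 2862864; √2862864 = 1692.
q = (−74 + 1692)/2 = 809, and p = q + 74 = 883.
Check: 809 · 883 = 714347.

809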